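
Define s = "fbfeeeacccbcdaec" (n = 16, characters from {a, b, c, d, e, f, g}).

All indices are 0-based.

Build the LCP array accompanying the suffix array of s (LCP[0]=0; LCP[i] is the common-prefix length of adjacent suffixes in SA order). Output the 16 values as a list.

rank→(start, suffix):
  0 → (6, 'acccbcdaec')
  1 → (13, 'aec')
  2 → (10, 'bcdaec')
  3 → (1, 'bfeeeacccbcdaec')
  4 → (15, 'c')
  5 → (9, 'cbcdaec')
  6 → (8, 'ccbcdaec')
  7 → (7, 'cccbcdaec')
  8 → (11, 'cdaec')
  9 → (12, 'daec')
  10 → (5, 'eacccbcdaec')
  11 → (14, 'ec')
  12 → (4, 'eeacccbcdaec')
  13 → (3, 'eeeacccbcdaec')
  14 → (0, 'fbfeeeacccbcdaec')
  15 → (2, 'feeeacccbcdaec')

SA = [6, 13, 10, 1, 15, 9, 8, 7, 11, 12, 5, 14, 4, 3, 0, 2]
rank  pair      lcp
   1  s[6:],s[13:]  1  'a'
   2  s[13:],s[10:]  0  ''
   3  s[10:],s[1:]  1  'b'
   4  s[1:],s[15:]  0  ''
   5  s[15:],s[9:]  1  'c'
   6  s[9:],s[8:]  1  'c'
   7  s[8:],s[7:]  2  'cc'
   8  s[7:],s[11:]  1  'c'
   9  s[11:],s[12:]  0  ''
  10  s[12:],s[5:]  0  ''
  11  s[5:],s[14:]  1  'e'
  12  s[14:],s[4:]  1  'e'
  13  s[4:],s[3:]  2  'ee'
  14  s[3:],s[0:]  0  ''
  15  s[0:],s[2:]  1  'f'

[0, 1, 0, 1, 0, 1, 1, 2, 1, 0, 0, 1, 1, 2, 0, 1]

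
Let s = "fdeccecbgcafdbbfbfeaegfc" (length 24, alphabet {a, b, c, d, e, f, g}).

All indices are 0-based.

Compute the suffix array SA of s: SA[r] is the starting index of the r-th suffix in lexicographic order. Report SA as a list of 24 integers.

[19, 10, 13, 14, 16, 7, 23, 9, 6, 3, 4, 12, 1, 18, 5, 2, 20, 15, 22, 11, 0, 17, 8, 21]

sorted suffixes:
  #0 SA[0]=19  'aegfc'
  #1 SA[1]=10  'afdbbfbfeaegfc'
  #2 SA[2]=13  'bbfbfeaegfc'
  #3 SA[3]=14  'bfbfeaegfc'
  #4 SA[4]=16  'bfeaegfc'
  #5 SA[5]=7  'bgcafdbbfbfeaegfc'
  #6 SA[6]=23  'c'
  #7 SA[7]=9  'cafdbbfbfeaegfc'
  #8 SA[8]=6  'cbgcafdbbfbfeaegfc'
  #9 SA[9]=3  'ccecbgcafdbbfbfeaegfc'
  #10 SA[10]=4  'cecbgcafdbbfbfeaegfc'
  #11 SA[11]=12  'dbbfbfeaegfc'
  #12 SA[12]=1  'deccecbgcafdbbfbfeaegfc'
  #13 SA[13]=18  'eaegfc'
  #14 SA[14]=5  'ecbgcafdbbfbfeaegfc'
  #15 SA[15]=2  'eccecbgcafdbbfbfeaegfc'
  #16 SA[16]=20  'egfc'
  #17 SA[17]=15  'fbfeaegfc'
  #18 SA[18]=22  'fc'
  #19 SA[19]=11  'fdbbfbfeaegfc'
  #20 SA[20]=0  'fdeccecbgcafdbbfbfeaegfc'
  #21 SA[21]=17  'feaegfc'
  #22 SA[22]=8  'gcafdbbfbfeaegfc'
  #23 SA[23]=21  'gfc'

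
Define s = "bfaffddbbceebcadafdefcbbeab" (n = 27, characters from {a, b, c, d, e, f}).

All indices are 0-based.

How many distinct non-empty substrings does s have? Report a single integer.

353

rank | idx | suffix
   0 |  25 | ab
   1 |  14 | adafdefcbbeab
   2 |  16 | afdefcbbeab
   3 |   2 | affddbbceebcadafdefcbbeab
   4 |  26 | b
   5 |   7 | bbceebcadafdefcbbeab
   6 |  22 | bbeab
   7 |  12 | bcadafdefcbbeab
   8 |   8 | bceebcadafdefcbbeab
   9 |  23 | beab
  10 |   0 | bfaffddbbceebcadafdefcbbeab
  11 |  13 | cadafdefcbbeab
  12 |  21 | cbbeab
  13 |   9 | ceebcadafdefcbbeab
  14 |  15 | dafdefcbbeab
  15 |   6 | dbbceebcadafdefcbbeab
  16 |   5 | ddbbceebcadafdefcbbeab
  17 |  18 | defcbbeab
  18 |  24 | eab
  19 |  11 | ebcadafdefcbbeab
  20 |  10 | eebcadafdefcbbeab
  21 |  19 | efcbbeab
  22 |   1 | faffddbbceebcadafdefcbbeab
  23 |  20 | fcbbeab
  24 |   4 | fddbbceebcadafdefcbbeab
  25 |  17 | fdefcbbeab
  26 |   3 | ffddbbceebcadafdefcbbeab

SA = [25, 14, 16, 2, 26, 7, 22, 12, 8, 23, 0, 13, 21, 9, 15, 6, 5, 18, 24, 11, 10, 19, 1, 20, 4, 17, 3]
rank  pair      lcp
   1  s[25:],s[14:]  1  'a'
   2  s[14:],s[16:]  1  'a'
   3  s[16:],s[2:]  2  'af'
   4  s[2:],s[26:]  0  ''
   5  s[26:],s[7:]  1  'b'
   6  s[7:],s[22:]  2  'bb'
   7  s[22:],s[12:]  1  'b'
   8  s[12:],s[8:]  2  'bc'
   9  s[8:],s[23:]  1  'b'
  10  s[23:],s[0:]  1  'b'
  11  s[0:],s[13:]  0  ''
  12  s[13:],s[21:]  1  'c'
  13  s[21:],s[9:]  1  'c'
  14  s[9:],s[15:]  0  ''
  15  s[15:],s[6:]  1  'd'
  16  s[6:],s[5:]  1  'd'
  17  s[5:],s[18:]  1  'd'
  18  s[18:],s[24:]  0  ''
  19  s[24:],s[11:]  1  'e'
  20  s[11:],s[10:]  1  'e'
  21  s[10:],s[19:]  1  'e'
  22  s[19:],s[1:]  0  ''
  23  s[1:],s[20:]  1  'f'
  24  s[20:],s[4:]  1  'f'
  25  s[4:],s[17:]  2  'fd'
  26  s[17:],s[3:]  1  'f'

n(n+1)/2 = 27·28/2 = 378
Σ LCP = 0 + 1 + 1 + 2 + 0 + 1 + 2 + 1 + 2 + 1 + 1 + 0 + 1 + 1 + 0 + 1 + 1 + 1 + 0 + 1 + 1 + 1 + 0 + 1 + 1 + 2 + 1 = 25
distinct = 378 − 25 = 353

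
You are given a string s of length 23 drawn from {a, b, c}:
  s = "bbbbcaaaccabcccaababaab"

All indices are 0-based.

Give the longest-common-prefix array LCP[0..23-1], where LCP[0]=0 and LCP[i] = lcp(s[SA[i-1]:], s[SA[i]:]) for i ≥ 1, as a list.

rank | idx | suffix
   0 |   5 | aaaccabcccaababaab
   1 |  20 | aab
   2 |  15 | aababaab
   3 |   6 | aaccabcccaababaab
   4 |  21 | ab
   5 |  18 | abaab
   6 |  16 | ababaab
   7 |  10 | abcccaababaab
   8 |   7 | accabcccaababaab
   9 |  22 | b
  10 |  19 | baab
  11 |  17 | babaab
  12 |   0 | bbbbcaaaccabcccaababaab
  13 |   1 | bbbcaaaccabcccaababaab
  14 |   2 | bbcaaaccabcccaababaab
  15 |   3 | bcaaaccabcccaababaab
  16 |  11 | bcccaababaab
  17 |   4 | caaaccabcccaababaab
  18 |  14 | caababaab
  19 |   9 | cabcccaababaab
  20 |  13 | ccaababaab
  21 |   8 | ccabcccaababaab
  22 |  12 | cccaababaab

SA = [5, 20, 15, 6, 21, 18, 16, 10, 7, 22, 19, 17, 0, 1, 2, 3, 11, 4, 14, 9, 13, 8, 12]
rank  pair      lcp
   1  s[5:],s[20:]  2  'aa'
   2  s[20:],s[15:]  3  'aab'
   3  s[15:],s[6:]  2  'aa'
   4  s[6:],s[21:]  1  'a'
   5  s[21:],s[18:]  2  'ab'
   6  s[18:],s[16:]  3  'aba'
   7  s[16:],s[10:]  2  'ab'
   8  s[10:],s[7:]  1  'a'
   9  s[7:],s[22:]  0  ''
  10  s[22:],s[19:]  1  'b'
  11  s[19:],s[17:]  2  'ba'
  12  s[17:],s[0:]  1  'b'
  13  s[0:],s[1:]  3  'bbb'
  14  s[1:],s[2:]  2  'bb'
  15  s[2:],s[3:]  1  'b'
  16  s[3:],s[11:]  2  'bc'
  17  s[11:],s[4:]  0  ''
  18  s[4:],s[14:]  3  'caa'
  19  s[14:],s[9:]  2  'ca'
  20  s[9:],s[13:]  1  'c'
  21  s[13:],s[8:]  3  'cca'
  22  s[8:],s[12:]  2  'cc'

[0, 2, 3, 2, 1, 2, 3, 2, 1, 0, 1, 2, 1, 3, 2, 1, 2, 0, 3, 2, 1, 3, 2]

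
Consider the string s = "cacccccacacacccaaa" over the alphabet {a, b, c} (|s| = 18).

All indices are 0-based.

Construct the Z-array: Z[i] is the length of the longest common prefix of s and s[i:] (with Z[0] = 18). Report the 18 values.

[18, 0, 1, 1, 1, 1, 3, 0, 3, 0, 5, 0, 1, 1, 2, 0, 0, 0]

Z[0]=18
i=1: outside box; Z[1]=0
i=2: outside box; Z[2]=1 scan→box=[2,3)
i=3: outside box; Z[3]=1 scan→box=[3,4)
i=4: outside box; Z[4]=1 scan→box=[4,5)
i=5: outside box; Z[5]=1 scan→box=[5,6)
i=6: outside box; Z[6]=3 scan→box=[6,9)
i=7: min(r-i=2, Z[1]=0)=0; Z[7]=0
i=8: min(r-i=1, Z[2]=1)=1; Z[8]=3 scan→box=[8,11)
i=9: min(r-i=2, Z[1]=0)=0; Z[9]=0
i=10: min(r-i=1, Z[2]=1)=1; Z[10]=5 scan→box=[10,15)
i=11: min(r-i=4, Z[1]=0)=0; Z[11]=0
i=12: min(r-i=3, Z[2]=1)=1; Z[12]=1
i=13: min(r-i=2, Z[3]=1)=1; Z[13]=1
i=14: min(r-i=1, Z[4]=1)=1; Z[14]=2 scan→box=[14,16)
i=15: min(r-i=1, Z[1]=0)=0; Z[15]=0
i=16: outside box; Z[16]=0
i=17: outside box; Z[17]=0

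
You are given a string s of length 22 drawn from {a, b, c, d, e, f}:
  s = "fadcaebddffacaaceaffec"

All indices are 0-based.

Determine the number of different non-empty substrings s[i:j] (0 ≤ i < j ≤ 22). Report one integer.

rank→(start, suffix):
  0 → (13, 'aaceaffec')
  1 → (11, 'acaaceaffec')
  2 → (14, 'aceaffec')
  3 → (1, 'adcaebddffacaaceaffec')
  4 → (4, 'aebddffacaaceaffec')
  5 → (17, 'affec')
  6 → (6, 'bddffacaaceaffec')
  7 → (21, 'c')
  8 → (12, 'caaceaffec')
  9 → (3, 'caebddffacaaceaffec')
  10 → (15, 'ceaffec')
  11 → (2, 'dcaebddffacaaceaffec')
  12 → (7, 'ddffacaaceaffec')
  13 → (8, 'dffacaaceaffec')
  14 → (16, 'eaffec')
  15 → (5, 'ebddffacaaceaffec')
  16 → (20, 'ec')
  17 → (10, 'facaaceaffec')
  18 → (0, 'fadcaebddffacaaceaffec')
  19 → (19, 'fec')
  20 → (9, 'ffacaaceaffec')
  21 → (18, 'ffec')

SA = [13, 11, 14, 1, 4, 17, 6, 21, 12, 3, 15, 2, 7, 8, 16, 5, 20, 10, 0, 19, 9, 18]
rank  pair      lcp
   1  s[13:],s[11:]  1  'a'
   2  s[11:],s[14:]  2  'ac'
   3  s[14:],s[1:]  1  'a'
   4  s[1:],s[4:]  1  'a'
   5  s[4:],s[17:]  1  'a'
   6  s[17:],s[6:]  0  ''
   7  s[6:],s[21:]  0  ''
   8  s[21:],s[12:]  1  'c'
   9  s[12:],s[3:]  2  'ca'
  10  s[3:],s[15:]  1  'c'
  11  s[15:],s[2:]  0  ''
  12  s[2:],s[7:]  1  'd'
  13  s[7:],s[8:]  1  'd'
  14  s[8:],s[16:]  0  ''
  15  s[16:],s[5:]  1  'e'
  16  s[5:],s[20:]  1  'e'
  17  s[20:],s[10:]  0  ''
  18  s[10:],s[0:]  2  'fa'
  19  s[0:],s[19:]  1  'f'
  20  s[19:],s[9:]  1  'f'
  21  s[9:],s[18:]  2  'ff'

n(n+1)/2 = 22·23/2 = 253
Σ LCP = 0 + 1 + 2 + 1 + 1 + 1 + 0 + 0 + 1 + 2 + 1 + 0 + 1 + 1 + 0 + 1 + 1 + 0 + 2 + 1 + 1 + 2 = 20
distinct = 253 − 20 = 233

233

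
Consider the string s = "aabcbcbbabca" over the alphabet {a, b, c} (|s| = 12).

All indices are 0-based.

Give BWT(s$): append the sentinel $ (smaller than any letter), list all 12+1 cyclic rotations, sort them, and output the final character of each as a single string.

rank  rotation       last
    0  $aabcbcbbabca  a
    1  a$aabcbcbbabc  c
    2  aabcbcbbabca$  $
    3  abca$aabcbcbb  b
    4  abcbcbbabca$a  a
    5  babca$aabcbcb  b
    6  bbabca$aabcbc  c
    7  bca$aabcbcbba  a
    8  bcbbabca$aabc  c
    9  bcbcbbabca$aa  a
   10  ca$aabcbcbbab  b
   11  cbbabca$aabcb  b
   12  cbcbbabca$aab  b

ac$babcacabbb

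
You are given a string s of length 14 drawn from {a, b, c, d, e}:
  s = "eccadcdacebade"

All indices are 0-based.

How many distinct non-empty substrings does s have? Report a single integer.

95

sorted suffixes:
  #0 SA[0]=7  'acebade'
  #1 SA[1]=3  'adcdacebade'
  #2 SA[2]=11  'ade'
  #3 SA[3]=10  'bade'
  #4 SA[4]=2  'cadcdacebade'
  #5 SA[5]=1  'ccadcdacebade'
  #6 SA[6]=5  'cdacebade'
  #7 SA[7]=8  'cebade'
  #8 SA[8]=6  'dacebade'
  #9 SA[9]=4  'dcdacebade'
  #10 SA[10]=12  'de'
  #11 SA[11]=13  'e'
  #12 SA[12]=9  'ebade'
  #13 SA[13]=0  'eccadcdacebade'

SA = [7, 3, 11, 10, 2, 1, 5, 8, 6, 4, 12, 13, 9, 0]
i: (SA[i-1],SA[i]) lcp shared
  1: (7,3) 1 'a'
  2: (3,11) 2 'ad'
  3: (11,10) 0 ''
  4: (10,2) 0 ''
  5: (2,1) 1 'c'
  6: (1,5) 1 'c'
  7: (5,8) 1 'c'
  8: (8,6) 0 ''
  9: (6,4) 1 'd'
  10: (4,12) 1 'd'
  11: (12,13) 0 ''
  12: (13,9) 1 'e'
  13: (9,0) 1 'e'

n(n+1)/2 = 14·15/2 = 105
Σ LCP = 0 + 1 + 2 + 0 + 0 + 1 + 1 + 1 + 0 + 1 + 1 + 0 + 1 + 1 = 10
distinct = 105 − 10 = 95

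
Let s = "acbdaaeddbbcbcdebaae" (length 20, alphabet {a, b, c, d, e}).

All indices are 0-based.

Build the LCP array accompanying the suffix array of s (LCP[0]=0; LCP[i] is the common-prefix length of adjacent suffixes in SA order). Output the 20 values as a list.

[0, 3, 1, 1, 2, 0, 1, 1, 2, 1, 0, 2, 1, 0, 1, 1, 1, 0, 1, 1]

rank→(start, suffix):
  0 → (17, 'aae')
  1 → (4, 'aaeddbbcbcdebaae')
  2 → (0, 'acbdaaeddbbcbcdebaae')
  3 → (18, 'ae')
  4 → (5, 'aeddbbcbcdebaae')
  5 → (16, 'baae')
  6 → (9, 'bbcbcdebaae')
  7 → (10, 'bcbcdebaae')
  8 → (12, 'bcdebaae')
  9 → (2, 'bdaaeddbbcbcdebaae')
  10 → (11, 'cbcdebaae')
  11 → (1, 'cbdaaeddbbcbcdebaae')
  12 → (13, 'cdebaae')
  13 → (3, 'daaeddbbcbcdebaae')
  14 → (8, 'dbbcbcdebaae')
  15 → (7, 'ddbbcbcdebaae')
  16 → (14, 'debaae')
  17 → (19, 'e')
  18 → (15, 'ebaae')
  19 → (6, 'eddbbcbcdebaae')

SA = [17, 4, 0, 18, 5, 16, 9, 10, 12, 2, 11, 1, 13, 3, 8, 7, 14, 19, 15, 6]
[i] adj suffixes → lcp
  [1] 17/4 → 3 ('aae')
  [2] 4/0 → 1 ('a')
  [3] 0/18 → 1 ('a')
  [4] 18/5 → 2 ('ae')
  [5] 5/16 → 0 ('')
  [6] 16/9 → 1 ('b')
  [7] 9/10 → 1 ('b')
  [8] 10/12 → 2 ('bc')
  [9] 12/2 → 1 ('b')
  [10] 2/11 → 0 ('')
  [11] 11/1 → 2 ('cb')
  [12] 1/13 → 1 ('c')
  [13] 13/3 → 0 ('')
  [14] 3/8 → 1 ('d')
  [15] 8/7 → 1 ('d')
  [16] 7/14 → 1 ('d')
  [17] 14/19 → 0 ('')
  [18] 19/15 → 1 ('e')
  [19] 15/6 → 1 ('e')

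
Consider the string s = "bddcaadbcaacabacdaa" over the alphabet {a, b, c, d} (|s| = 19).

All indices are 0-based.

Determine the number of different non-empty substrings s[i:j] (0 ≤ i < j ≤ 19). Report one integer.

169

rank | idx | suffix
   0 |  18 | a
   1 |  17 | aa
   2 |   9 | aacabacdaa
   3 |   4 | aadbcaacabacdaa
   4 |  12 | abacdaa
   5 |  10 | acabacdaa
   6 |  14 | acdaa
   7 |   5 | adbcaacabacdaa
   8 |  13 | bacdaa
   9 |   7 | bcaacabacdaa
  10 |   0 | bddcaadbcaacabacdaa
  11 |   8 | caacabacdaa
  12 |   3 | caadbcaacabacdaa
  13 |  11 | cabacdaa
  14 |  15 | cdaa
  15 |  16 | daa
  16 |   6 | dbcaacabacdaa
  17 |   2 | dcaadbcaacabacdaa
  18 |   1 | ddcaadbcaacabacdaa

SA = [18, 17, 9, 4, 12, 10, 14, 5, 13, 7, 0, 8, 3, 11, 15, 16, 6, 2, 1]
[i] adj suffixes → lcp
  [1] 18/17 → 1 ('a')
  [2] 17/9 → 2 ('aa')
  [3] 9/4 → 2 ('aa')
  [4] 4/12 → 1 ('a')
  [5] 12/10 → 1 ('a')
  [6] 10/14 → 2 ('ac')
  [7] 14/5 → 1 ('a')
  [8] 5/13 → 0 ('')
  [9] 13/7 → 1 ('b')
  [10] 7/0 → 1 ('b')
  [11] 0/8 → 0 ('')
  [12] 8/3 → 3 ('caa')
  [13] 3/11 → 2 ('ca')
  [14] 11/15 → 1 ('c')
  [15] 15/16 → 0 ('')
  [16] 16/6 → 1 ('d')
  [17] 6/2 → 1 ('d')
  [18] 2/1 → 1 ('d')

n(n+1)/2 = 19·20/2 = 190
Σ LCP = 0 + 1 + 2 + 2 + 1 + 1 + 2 + 1 + 0 + 1 + 1 + 0 + 3 + 2 + 1 + 0 + 1 + 1 + 1 = 21
distinct = 190 − 21 = 169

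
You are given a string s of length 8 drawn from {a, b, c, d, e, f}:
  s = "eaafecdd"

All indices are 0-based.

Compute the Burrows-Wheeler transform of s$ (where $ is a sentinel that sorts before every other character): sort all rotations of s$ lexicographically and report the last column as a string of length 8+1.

rank  rotation   last
    0  $eaafecdd  d
    1  aafecdd$e  e
    2  afecdd$ea  a
    3  cdd$eaafe  e
    4  d$eaafecd  d
    5  dd$eaafec  c
    6  eaafecdd$  $
    7  ecdd$eaaf  f
    8  fecdd$eaa  a

deaedc$fa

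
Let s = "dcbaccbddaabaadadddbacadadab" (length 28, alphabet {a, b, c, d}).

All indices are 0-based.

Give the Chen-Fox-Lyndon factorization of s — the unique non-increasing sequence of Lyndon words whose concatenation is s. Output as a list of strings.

emit factor 1: 'd' (i=0, period=1)
emit factor 2: 'c' (i=1, period=1)
emit factor 3: 'b' (i=2, period=1)
emit factor 4: 'accbdd' (i=3, period=6)
emit factor 5: 'aabaadadddbacadadab' (i=9, period=19)

["d", "c", "b", "accbdd", "aabaadadddbacadadab"]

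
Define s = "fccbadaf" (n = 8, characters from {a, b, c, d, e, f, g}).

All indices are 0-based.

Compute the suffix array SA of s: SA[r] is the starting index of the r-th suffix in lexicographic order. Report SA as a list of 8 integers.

[4, 6, 3, 2, 1, 5, 7, 0]

rank→(start, suffix):
  0 → (4, 'adaf')
  1 → (6, 'af')
  2 → (3, 'badaf')
  3 → (2, 'cbadaf')
  4 → (1, 'ccbadaf')
  5 → (5, 'daf')
  6 → (7, 'f')
  7 → (0, 'fccbadaf')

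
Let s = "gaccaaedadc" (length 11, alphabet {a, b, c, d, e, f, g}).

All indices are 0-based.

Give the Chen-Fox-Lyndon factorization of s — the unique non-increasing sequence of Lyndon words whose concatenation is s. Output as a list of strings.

["g", "acc", "aaedadc"]

emit factor 1: 'g' (i=0, period=1)
emit factor 2: 'acc' (i=1, period=3)
emit factor 3: 'aaedadc' (i=4, period=7)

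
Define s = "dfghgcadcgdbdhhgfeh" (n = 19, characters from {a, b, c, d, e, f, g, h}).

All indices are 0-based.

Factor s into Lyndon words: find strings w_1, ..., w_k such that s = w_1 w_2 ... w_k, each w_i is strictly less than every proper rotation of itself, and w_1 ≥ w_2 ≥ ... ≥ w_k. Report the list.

emit factor 1: 'dfghg' (i=0, period=5)
emit factor 2: 'c' (i=5, period=1)
emit factor 3: 'adcgdbdhhgfeh' (i=6, period=13)

["dfghg", "c", "adcgdbdhhgfeh"]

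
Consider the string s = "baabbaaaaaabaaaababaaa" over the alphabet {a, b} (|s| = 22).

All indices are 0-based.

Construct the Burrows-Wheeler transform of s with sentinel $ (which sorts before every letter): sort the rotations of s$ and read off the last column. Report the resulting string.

aaabbaabaaaabbaaaaba$aa

rank  rotation                 last
    0  $baabbaaaaaabaaaababaaa  a
    1  a$baabbaaaaaabaaaababaa  a
    2  aa$baabbaaaaaabaaaababa  a
    3  aaa$baabbaaaaaabaaaabab  b
    4  aaaaaabaaaababaaa$baabb  b
    5  aaaaabaaaababaaa$baabba  a
    6  aaaabaaaababaaa$baabbaa  a
    7  aaaababaaa$baabbaaaaaab  b
    8  aaabaaaababaaa$baabbaaa  a
    9  aaababaaa$baabbaaaaaaba  a
   10  aabaaaababaaa$baabbaaaa  a
   11  aababaaa$baabbaaaaaabaa  a
   12  aabbaaaaaabaaaababaaa$b  b
   13  abaaa$baabbaaaaaabaaaab  b
   14  abaaaababaaa$baabbaaaaa  a
   15  ababaaa$baabbaaaaaabaaa  a
   16  abbaaaaaabaaaababaaa$ba  a
   17  baaa$baabbaaaaaabaaaaba  a
   18  baaaaaabaaaababaaa$baab  b
   19  baaaababaaa$baabbaaaaaa  a
   20  baabbaaaaaabaaaababaaa$  $
   21  babaaa$baabbaaaaaabaaaa  a
   22  bbaaaaaabaaaababaaa$baa  a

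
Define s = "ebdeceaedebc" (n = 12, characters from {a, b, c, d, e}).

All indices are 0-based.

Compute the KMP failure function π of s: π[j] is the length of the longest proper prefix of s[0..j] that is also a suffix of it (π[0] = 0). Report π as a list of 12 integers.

[0, 0, 0, 1, 0, 1, 0, 1, 0, 1, 2, 0]

π[0] = 0
j=1 s[j]='b': π[1]=0 (border '')
j=2 s[j]='d': π[2]=0 (border '')
j=3 s[j]='e': π[3]=1 (border 'e')
j=4 s[j]='c': k: 1→0; π[4]=0 (border '')
j=5 s[j]='e': π[5]=1 (border 'e')
j=6 s[j]='a': k: 1→0; π[6]=0 (border '')
j=7 s[j]='e': π[7]=1 (border 'e')
j=8 s[j]='d': k: 1→0; π[8]=0 (border '')
j=9 s[j]='e': π[9]=1 (border 'e')
j=10 s[j]='b': π[10]=2 (border 'eb')
j=11 s[j]='c': k: 2→0; π[11]=0 (border '')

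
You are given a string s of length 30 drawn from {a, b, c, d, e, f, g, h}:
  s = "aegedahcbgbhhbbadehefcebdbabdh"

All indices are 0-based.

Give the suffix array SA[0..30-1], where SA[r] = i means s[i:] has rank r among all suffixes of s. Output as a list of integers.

[26, 15, 0, 5, 25, 14, 13, 23, 27, 8, 10, 7, 21, 4, 24, 16, 28, 22, 3, 19, 1, 17, 20, 9, 2, 29, 12, 6, 18, 11]

sorted suffixes:
  #0 SA[0]=26  'abdh'
  #1 SA[1]=15  'adehefcebdbabdh'
  #2 SA[2]=0  'aegedahcbgbhhbbadehefcebdbabdh'
  #3 SA[3]=5  'ahcbgbhhbbadehefcebdbabdh'
  #4 SA[4]=25  'babdh'
  #5 SA[5]=14  'badehefcebdbabdh'
  #6 SA[6]=13  'bbadehefcebdbabdh'
  #7 SA[7]=23  'bdbabdh'
  #8 SA[8]=27  'bdh'
  #9 SA[9]=8  'bgbhhbbadehefcebdbabdh'
  #10 SA[10]=10  'bhhbbadehefcebdbabdh'
  #11 SA[11]=7  'cbgbhhbbadehefcebdbabdh'
  #12 SA[12]=21  'cebdbabdh'
  #13 SA[13]=4  'dahcbgbhhbbadehefcebdbabdh'
  #14 SA[14]=24  'dbabdh'
  #15 SA[15]=16  'dehefcebdbabdh'
  #16 SA[16]=28  'dh'
  #17 SA[17]=22  'ebdbabdh'
  #18 SA[18]=3  'edahcbgbhhbbadehefcebdbabdh'
  #19 SA[19]=19  'efcebdbabdh'
  #20 SA[20]=1  'egedahcbgbhhbbadehefcebdbabdh'
  #21 SA[21]=17  'ehefcebdbabdh'
  #22 SA[22]=20  'fcebdbabdh'
  #23 SA[23]=9  'gbhhbbadehefcebdbabdh'
  #24 SA[24]=2  'gedahcbgbhhbbadehefcebdbabdh'
  #25 SA[25]=29  'h'
  #26 SA[26]=12  'hbbadehefcebdbabdh'
  #27 SA[27]=6  'hcbgbhhbbadehefcebdbabdh'
  #28 SA[28]=18  'hefcebdbabdh'
  #29 SA[29]=11  'hhbbadehefcebdbabdh'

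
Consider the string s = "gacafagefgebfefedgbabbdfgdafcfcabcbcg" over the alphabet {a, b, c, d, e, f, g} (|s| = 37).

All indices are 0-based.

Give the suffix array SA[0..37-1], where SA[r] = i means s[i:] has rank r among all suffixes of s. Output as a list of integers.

[19, 31, 1, 3, 26, 5, 18, 20, 32, 34, 21, 11, 30, 2, 33, 28, 35, 25, 22, 16, 10, 15, 13, 7, 4, 29, 27, 14, 12, 23, 8, 36, 0, 17, 24, 9, 6]

rank | idx | suffix
   0 |  19 | abbdfgdafcfcabcbcg
   1 |  31 | abcbcg
   2 |   1 | acafagefgebfefedgbabbdfgdafcfcabcbcg
   3 |   3 | afagefgebfefedgbabbdfgdafcfcabcbcg
   4 |  26 | afcfcabcbcg
   5 |   5 | agefgebfefedgbabbdfgdafcfcabcbcg
   6 |  18 | babbdfgdafcfcabcbcg
   7 |  20 | bbdfgdafcfcabcbcg
   8 |  32 | bcbcg
   9 |  34 | bcg
  10 |  21 | bdfgdafcfcabcbcg
  11 |  11 | bfefedgbabbdfgdafcfcabcbcg
  12 |  30 | cabcbcg
  13 |   2 | cafagefgebfefedgbabbdfgdafcfcabcbcg
  14 |  33 | cbcg
  15 |  28 | cfcabcbcg
  16 |  35 | cg
  17 |  25 | dafcfcabcbcg
  18 |  22 | dfgdafcfcabcbcg
  19 |  16 | dgbabbdfgdafcfcabcbcg
  20 |  10 | ebfefedgbabbdfgdafcfcabcbcg
  21 |  15 | edgbabbdfgdafcfcabcbcg
  22 |  13 | efedgbabbdfgdafcfcabcbcg
  23 |   7 | efgebfefedgbabbdfgdafcfcabcbcg
  24 |   4 | fagefgebfefedgbabbdfgdafcfcabcbcg
  25 |  29 | fcabcbcg
  26 |  27 | fcfcabcbcg
  27 |  14 | fedgbabbdfgdafcfcabcbcg
  28 |  12 | fefedgbabbdfgdafcfcabcbcg
  29 |  23 | fgdafcfcabcbcg
  30 |   8 | fgebfefedgbabbdfgdafcfcabcbcg
  31 |  36 | g
  32 |   0 | gacafagefgebfefedgbabbdfgdafcfcabcbcg
  33 |  17 | gbabbdfgdafcfcabcbcg
  34 |  24 | gdafcfcabcbcg
  35 |   9 | gebfefedgbabbdfgdafcfcabcbcg
  36 |   6 | gefgebfefedgbabbdfgdafcfcabcbcg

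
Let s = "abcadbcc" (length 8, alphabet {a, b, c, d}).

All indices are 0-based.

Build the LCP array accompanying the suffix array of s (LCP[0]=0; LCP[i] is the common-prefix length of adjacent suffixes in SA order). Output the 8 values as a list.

[0, 1, 0, 2, 0, 1, 1, 0]

sorted suffixes:
  #0 SA[0]=0  'abcadbcc'
  #1 SA[1]=3  'adbcc'
  #2 SA[2]=1  'bcadbcc'
  #3 SA[3]=5  'bcc'
  #4 SA[4]=7  'c'
  #5 SA[5]=2  'cadbcc'
  #6 SA[6]=6  'cc'
  #7 SA[7]=4  'dbcc'

SA = [0, 3, 1, 5, 7, 2, 6, 4]
rank  pair      lcp
   1  s[0:],s[3:]  1  'a'
   2  s[3:],s[1:]  0  ''
   3  s[1:],s[5:]  2  'bc'
   4  s[5:],s[7:]  0  ''
   5  s[7:],s[2:]  1  'c'
   6  s[2:],s[6:]  1  'c'
   7  s[6:],s[4:]  0  ''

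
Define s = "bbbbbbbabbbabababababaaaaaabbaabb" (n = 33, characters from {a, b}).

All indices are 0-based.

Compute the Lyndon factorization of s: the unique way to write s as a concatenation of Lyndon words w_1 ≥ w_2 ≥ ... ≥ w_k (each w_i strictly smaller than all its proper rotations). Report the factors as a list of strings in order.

["b", "b", "b", "b", "b", "b", "b", "abbb", "ab", "ab", "ab", "ab", "ab", "aaaaaabbaabb"]

emit factor 1: 'b' (i=0, period=1)
emit factor 2: 'b' (i=1, period=1)
emit factor 3: 'b' (i=2, period=1)
emit factor 4: 'b' (i=3, period=1)
emit factor 5: 'b' (i=4, period=1)
emit factor 6: 'b' (i=5, period=1)
emit factor 7: 'b' (i=6, period=1)
emit factor 8: 'abbb' (i=7, period=4)
emit factor 9: 'ab' (i=11, period=2)
emit factor 10: 'ab' (i=13, period=2)
emit factor 11: 'ab' (i=15, period=2)
emit factor 12: 'ab' (i=17, period=2)
emit factor 13: 'ab' (i=19, period=2)
emit factor 14: 'aaaaaabbaabb' (i=21, period=12)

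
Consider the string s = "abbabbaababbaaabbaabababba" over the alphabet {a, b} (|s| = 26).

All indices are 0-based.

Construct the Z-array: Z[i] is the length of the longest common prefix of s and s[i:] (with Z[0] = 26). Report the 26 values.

[26, 0, 0, 4, 0, 0, 1, 2, 0, 4, 0, 0, 1, 1, 4, 0, 0, 1, 2, 0, 2, 0, 4, 0, 0, 1]

Z[0]=26
i=1: fresh scan; Z[1]=0
i=2: fresh scan; Z[2]=0
i=3: fresh scan; Z[3]=4 scan→box=[3,7)
i=4: min(r-i=3, Z[1]=0)=0; Z[4]=0
i=5: min(r-i=2, Z[2]=0)=0; Z[5]=0
i=6: min(r-i=1, Z[3]=4)=1; Z[6]=1
i=7: fresh scan; Z[7]=2 scan→box=[7,9)
i=8: min(r-i=1, Z[1]=0)=0; Z[8]=0
i=9: fresh scan; Z[9]=4 scan→box=[9,13)
i=10: min(r-i=3, Z[1]=0)=0; Z[10]=0
i=11: min(r-i=2, Z[2]=0)=0; Z[11]=0
i=12: min(r-i=1, Z[3]=4)=1; Z[12]=1
i=13: fresh scan; Z[13]=1 scan→box=[13,14)
i=14: fresh scan; Z[14]=4 scan→box=[14,18)
i=15: min(r-i=3, Z[1]=0)=0; Z[15]=0
i=16: min(r-i=2, Z[2]=0)=0; Z[16]=0
i=17: min(r-i=1, Z[3]=4)=1; Z[17]=1
i=18: fresh scan; Z[18]=2 scan→box=[18,20)
i=19: min(r-i=1, Z[1]=0)=0; Z[19]=0
i=20: fresh scan; Z[20]=2 scan→box=[20,22)
i=21: min(r-i=1, Z[1]=0)=0; Z[21]=0
i=22: fresh scan; Z[22]=4 scan→box=[22,26)
i=23: min(r-i=3, Z[1]=0)=0; Z[23]=0
i=24: min(r-i=2, Z[2]=0)=0; Z[24]=0
i=25: min(r-i=1, Z[3]=4)=1; Z[25]=1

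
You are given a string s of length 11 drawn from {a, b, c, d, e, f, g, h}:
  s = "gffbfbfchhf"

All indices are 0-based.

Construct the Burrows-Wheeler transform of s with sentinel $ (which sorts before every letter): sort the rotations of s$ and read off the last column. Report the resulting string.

ffffhfbbg$hc

rank  rotation      last
    0  $gffbfbfchhf  f
    1  bfbfchhf$gff  f
    2  bfchhf$gffbf  f
    3  chhf$gffbfbf  f
    4  f$gffbfbfchh  h
    5  fbfbfchhf$gf  f
    6  fbfchhf$gffb  b
    7  fchhf$gffbfb  b
    8  ffbfbfchhf$g  g
    9  gffbfbfchhf$  $
   10  hf$gffbfbfch  h
   11  hhf$gffbfbfc  c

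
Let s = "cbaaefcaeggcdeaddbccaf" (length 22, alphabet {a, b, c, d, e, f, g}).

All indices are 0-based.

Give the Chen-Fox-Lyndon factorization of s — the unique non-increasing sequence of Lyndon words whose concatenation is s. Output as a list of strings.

emit factor 1: 'c' (i=0, period=1)
emit factor 2: 'b' (i=1, period=1)
emit factor 3: 'aaefcaeggcdeaddbccaf' (i=2, period=20)

["c", "b", "aaefcaeggcdeaddbccaf"]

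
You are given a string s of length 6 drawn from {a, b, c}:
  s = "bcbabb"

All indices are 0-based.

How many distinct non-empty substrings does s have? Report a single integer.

rank | idx | suffix
   0 |   3 | abb
   1 |   5 | b
   2 |   2 | babb
   3 |   4 | bb
   4 |   0 | bcbabb
   5 |   1 | cbabb

SA = [3, 5, 2, 4, 0, 1]
[i] adj suffixes → lcp
  [1] 3/5 → 0 ('')
  [2] 5/2 → 1 ('b')
  [3] 2/4 → 1 ('b')
  [4] 4/0 → 1 ('b')
  [5] 0/1 → 0 ('')

n(n+1)/2 = 6·7/2 = 21
Σ LCP = 0 + 0 + 1 + 1 + 1 + 0 = 3
distinct = 21 − 3 = 18

18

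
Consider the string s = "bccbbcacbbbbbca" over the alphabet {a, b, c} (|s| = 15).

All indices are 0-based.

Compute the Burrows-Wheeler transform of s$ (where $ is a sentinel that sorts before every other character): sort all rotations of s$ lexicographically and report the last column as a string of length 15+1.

acccbbbcbb$bbacb

rank  rotation          last
    0  $bccbbcacbbbbbca  a
    1  a$bccbbcacbbbbbc  c
    2  acbbbbbca$bccbbc  c
    3  bbbbbca$bccbbcac  c
    4  bbbbca$bccbbcacb  b
    5  bbbca$bccbbcacbb  b
    6  bbca$bccbbcacbbb  b
    7  bbcacbbbbbca$bcc  c
    8  bca$bccbbcacbbbb  b
    9  bcacbbbbbca$bccb  b
   10  bccbbcacbbbbbca$  $
   11  ca$bccbbcacbbbbb  b
   12  cacbbbbbca$bccbb  b
   13  cbbbbbca$bccbbca  a
   14  cbbcacbbbbbca$bc  c
   15  ccbbcacbbbbbca$b  b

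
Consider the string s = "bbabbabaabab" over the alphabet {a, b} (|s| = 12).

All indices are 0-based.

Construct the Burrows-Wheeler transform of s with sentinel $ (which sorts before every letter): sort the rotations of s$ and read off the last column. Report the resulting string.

rank  rotation       last
    0  $bbabbabaabab  b
    1  aabab$bbabbab  b
    2  ab$bbabbabaab  b
    3  abaabab$bbabb  b
    4  abab$bbabbaba  a
    5  abbabaabab$bb  b
    6  b$bbabbabaaba  a
    7  baabab$bbabba  a
    8  bab$bbabbabaa  a
    9  babaabab$bbab  b
   10  babbabaabab$b  b
   11  bbabaabab$bba  a
   12  bbabbabaabab$  $

bbbbabaaabba$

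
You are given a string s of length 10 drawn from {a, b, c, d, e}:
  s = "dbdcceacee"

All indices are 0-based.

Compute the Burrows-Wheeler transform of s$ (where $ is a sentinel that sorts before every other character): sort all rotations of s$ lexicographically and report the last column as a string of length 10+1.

rank  rotation     last
    0  $dbdcceacee  e
    1  acee$dbdcce  e
    2  bdcceacee$d  d
    3  cceacee$dbd  d
    4  ceacee$dbdc  c
    5  cee$dbdccea  a
    6  dbdcceacee$  $
    7  dcceacee$db  b
    8  e$dbdcceace  e
    9  eacee$dbdcc  c
   10  ee$dbdcceac  c

eeddca$becc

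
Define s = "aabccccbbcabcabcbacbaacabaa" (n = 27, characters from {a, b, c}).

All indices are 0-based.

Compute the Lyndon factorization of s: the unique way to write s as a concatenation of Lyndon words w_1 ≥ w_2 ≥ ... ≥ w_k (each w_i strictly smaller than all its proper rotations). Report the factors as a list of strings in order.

["aabccccbbcabcabcbacbaacab", "a", "a"]

emit factor 1: 'aabccccbbcabcabcbacbaacab' (i=0, period=25)
emit factor 2: 'a' (i=25, period=1)
emit factor 3: 'a' (i=26, period=1)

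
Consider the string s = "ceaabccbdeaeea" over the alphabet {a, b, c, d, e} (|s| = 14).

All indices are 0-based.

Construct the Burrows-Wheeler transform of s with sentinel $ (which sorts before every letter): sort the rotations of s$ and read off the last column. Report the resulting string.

rank  rotation         last
    0  $ceaabccbdeaeea  a
    1  a$ceaabccbdeaee  e
    2  aabccbdeaeea$ce  e
    3  abccbdeaeea$cea  a
    4  aeea$ceaabccbde  e
    5  bccbdeaeea$ceaa  a
    6  bdeaeea$ceaabcc  c
    7  cbdeaeea$ceaabc  c
    8  ccbdeaeea$ceaab  b
    9  ceaabccbdeaeea$  $
   10  deaeea$ceaabccb  b
   11  ea$ceaabccbdeae  e
   12  eaabccbdeaeea$c  c
   13  eaeea$ceaabccbd  d
   14  eea$ceaabccbdea  a

aeeaeaccb$becda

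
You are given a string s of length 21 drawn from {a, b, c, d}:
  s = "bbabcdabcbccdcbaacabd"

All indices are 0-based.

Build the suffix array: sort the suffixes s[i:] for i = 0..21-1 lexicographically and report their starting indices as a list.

[15, 6, 2, 18, 16, 14, 1, 0, 7, 9, 3, 19, 17, 13, 8, 10, 4, 11, 20, 5, 12]

rank | idx | suffix
   0 |  15 | aacabd
   1 |   6 | abcbccdcbaacabd
   2 |   2 | abcdabcbccdcbaacabd
   3 |  18 | abd
   4 |  16 | acabd
   5 |  14 | baacabd
   6 |   1 | babcdabcbccdcbaacabd
   7 |   0 | bbabcdabcbccdcbaacabd
   8 |   7 | bcbccdcbaacabd
   9 |   9 | bccdcbaacabd
  10 |   3 | bcdabcbccdcbaacabd
  11 |  19 | bd
  12 |  17 | cabd
  13 |  13 | cbaacabd
  14 |   8 | cbccdcbaacabd
  15 |  10 | ccdcbaacabd
  16 |   4 | cdabcbccdcbaacabd
  17 |  11 | cdcbaacabd
  18 |  20 | d
  19 |   5 | dabcbccdcbaacabd
  20 |  12 | dcbaacabd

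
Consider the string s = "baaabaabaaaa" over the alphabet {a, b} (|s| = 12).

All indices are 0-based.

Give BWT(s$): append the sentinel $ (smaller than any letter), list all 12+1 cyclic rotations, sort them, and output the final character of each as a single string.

aaaabbbaaaa$a

rank  rotation       last
    0  $baaabaabaaaa  a
    1  a$baaabaabaaa  a
    2  aa$baaabaabaa  a
    3  aaa$baaabaaba  a
    4  aaaa$baaabaab  b
    5  aaabaabaaaa$b  b
    6  aabaaaa$baaab  b
    7  aabaabaaaa$ba  a
    8  abaaaa$baaaba  a
    9  abaabaaaa$baa  a
   10  baaaa$baaabaa  a
   11  baaabaabaaaa$  $
   12  baabaaaa$baaa  a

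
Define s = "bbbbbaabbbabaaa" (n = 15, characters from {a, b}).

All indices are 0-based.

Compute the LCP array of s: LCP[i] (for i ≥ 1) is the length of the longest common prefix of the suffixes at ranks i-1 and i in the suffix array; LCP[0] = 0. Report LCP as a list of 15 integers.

[0, 1, 2, 2, 1, 2, 0, 3, 2, 1, 3, 2, 4, 3, 4]

rank | idx | suffix
   0 |  14 | a
   1 |  13 | aa
   2 |  12 | aaa
   3 |   5 | aabbbabaaa
   4 |  10 | abaaa
   5 |   6 | abbbabaaa
   6 |  11 | baaa
   7 |   4 | baabbbabaaa
   8 |   9 | babaaa
   9 |   3 | bbaabbbabaaa
  10 |   8 | bbabaaa
  11 |   2 | bbbaabbbabaaa
  12 |   7 | bbbabaaa
  13 |   1 | bbbbaabbbabaaa
  14 |   0 | bbbbbaabbbabaaa

SA = [14, 13, 12, 5, 10, 6, 11, 4, 9, 3, 8, 2, 7, 1, 0]
i: (SA[i-1],SA[i]) lcp shared
  1: (14,13) 1 'a'
  2: (13,12) 2 'aa'
  3: (12,5) 2 'aa'
  4: (5,10) 1 'a'
  5: (10,6) 2 'ab'
  6: (6,11) 0 ''
  7: (11,4) 3 'baa'
  8: (4,9) 2 'ba'
  9: (9,3) 1 'b'
  10: (3,8) 3 'bba'
  11: (8,2) 2 'bb'
  12: (2,7) 4 'bbba'
  13: (7,1) 3 'bbb'
  14: (1,0) 4 'bbbb'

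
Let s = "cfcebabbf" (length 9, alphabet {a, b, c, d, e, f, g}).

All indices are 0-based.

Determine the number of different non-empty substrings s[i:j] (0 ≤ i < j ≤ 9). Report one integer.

rank | idx | suffix
   0 |   5 | abbf
   1 |   4 | babbf
   2 |   6 | bbf
   3 |   7 | bf
   4 |   2 | cebabbf
   5 |   0 | cfcebabbf
   6 |   3 | ebabbf
   7 |   8 | f
   8 |   1 | fcebabbf

SA = [5, 4, 6, 7, 2, 0, 3, 8, 1]
[i] adj suffixes → lcp
  [1] 5/4 → 0 ('')
  [2] 4/6 → 1 ('b')
  [3] 6/7 → 1 ('b')
  [4] 7/2 → 0 ('')
  [5] 2/0 → 1 ('c')
  [6] 0/3 → 0 ('')
  [7] 3/8 → 0 ('')
  [8] 8/1 → 1 ('f')

n(n+1)/2 = 9·10/2 = 45
Σ LCP = 0 + 0 + 1 + 1 + 0 + 1 + 0 + 0 + 1 = 4
distinct = 45 − 4 = 41

41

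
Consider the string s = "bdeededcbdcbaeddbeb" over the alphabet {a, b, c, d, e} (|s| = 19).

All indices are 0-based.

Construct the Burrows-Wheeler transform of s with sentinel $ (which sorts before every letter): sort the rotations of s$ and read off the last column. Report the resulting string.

bbecc$ddddbeeebbdaed

rank  rotation              last
    0  $bdeededcbdcbaeddbeb  b
    1  aeddbeb$bdeededcbdcb  b
    2  b$bdeededcbdcbaeddbe  e
    3  baeddbeb$bdeededcbdc  c
    4  bdcbaeddbeb$bdeededc  c
    5  bdeededcbdcbaeddbeb$  $
    6  beb$bdeededcbdcbaedd  d
    7  cbaeddbeb$bdeededcbd  d
    8  cbdcbaeddbeb$bdeeded  d
    9  dbeb$bdeededcbdcbaed  d
   10  dcbaeddbeb$bdeededcb  b
   11  dcbdcbaeddbeb$bdeede  e
   12  ddbeb$bdeededcbdcbae  e
   13  dedcbdcbaeddbeb$bdee  e
   14  deededcbdcbaeddbeb$b  b
   15  eb$bdeededcbdcbaeddb  b
   16  edcbdcbaeddbeb$bdeed  d
   17  eddbeb$bdeededcbdcba  a
   18  ededcbdcbaeddbeb$bde  e
   19  eededcbdcbaeddbeb$bd  d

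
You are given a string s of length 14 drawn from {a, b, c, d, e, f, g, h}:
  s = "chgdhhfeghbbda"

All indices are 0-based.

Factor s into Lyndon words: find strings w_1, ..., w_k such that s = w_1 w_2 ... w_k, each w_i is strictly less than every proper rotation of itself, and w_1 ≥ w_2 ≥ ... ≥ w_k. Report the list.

["chgdhhfegh", "bbd", "a"]

emit factor 1: 'chgdhhfegh' (i=0, period=10)
emit factor 2: 'bbd' (i=10, period=3)
emit factor 3: 'a' (i=13, period=1)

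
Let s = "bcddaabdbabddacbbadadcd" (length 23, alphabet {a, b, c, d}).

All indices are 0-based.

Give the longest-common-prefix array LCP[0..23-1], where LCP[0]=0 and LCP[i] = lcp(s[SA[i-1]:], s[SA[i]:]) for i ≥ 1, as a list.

rank→(start, suffix):
  0 → (4, 'aabdbabddacbbadadcd')
  1 → (5, 'abdbabddacbbadadcd')
  2 → (9, 'abddacbbadadcd')
  3 → (13, 'acbbadadcd')
  4 → (17, 'adadcd')
  5 → (19, 'adcd')
  6 → (8, 'babddacbbadadcd')
  7 → (16, 'badadcd')
  8 → (15, 'bbadadcd')
  9 → (0, 'bcddaabdbabddacbbadadcd')
  10 → (6, 'bdbabddacbbadadcd')
  11 → (10, 'bddacbbadadcd')
  12 → (14, 'cbbadadcd')
  13 → (21, 'cd')
  14 → (1, 'cddaabdbabddacbbadadcd')
  15 → (22, 'd')
  16 → (3, 'daabdbabddacbbadadcd')
  17 → (12, 'dacbbadadcd')
  18 → (18, 'dadcd')
  19 → (7, 'dbabddacbbadadcd')
  20 → (20, 'dcd')
  21 → (2, 'ddaabdbabddacbbadadcd')
  22 → (11, 'ddacbbadadcd')

SA = [4, 5, 9, 13, 17, 19, 8, 16, 15, 0, 6, 10, 14, 21, 1, 22, 3, 12, 18, 7, 20, 2, 11]
rank  pair      lcp
   1  s[4:],s[5:]  1  'a'
   2  s[5:],s[9:]  3  'abd'
   3  s[9:],s[13:]  1  'a'
   4  s[13:],s[17:]  1  'a'
   5  s[17:],s[19:]  2  'ad'
   6  s[19:],s[8:]  0  ''
   7  s[8:],s[16:]  2  'ba'
   8  s[16:],s[15:]  1  'b'
   9  s[15:],s[0:]  1  'b'
  10  s[0:],s[6:]  1  'b'
  11  s[6:],s[10:]  2  'bd'
  12  s[10:],s[14:]  0  ''
  13  s[14:],s[21:]  1  'c'
  14  s[21:],s[1:]  2  'cd'
  15  s[1:],s[22:]  0  ''
  16  s[22:],s[3:]  1  'd'
  17  s[3:],s[12:]  2  'da'
  18  s[12:],s[18:]  2  'da'
  19  s[18:],s[7:]  1  'd'
  20  s[7:],s[20:]  1  'd'
  21  s[20:],s[2:]  1  'd'
  22  s[2:],s[11:]  3  'dda'

[0, 1, 3, 1, 1, 2, 0, 2, 1, 1, 1, 2, 0, 1, 2, 0, 1, 2, 2, 1, 1, 1, 3]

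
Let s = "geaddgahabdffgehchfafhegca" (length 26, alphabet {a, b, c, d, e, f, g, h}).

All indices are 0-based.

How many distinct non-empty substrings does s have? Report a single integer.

332

sorted suffixes:
  #0 SA[0]=25  'a'
  #1 SA[1]=8  'abdffgehchfafhegca'
  #2 SA[2]=2  'addgahabdffgehchfafhegca'
  #3 SA[3]=19  'afhegca'
  #4 SA[4]=6  'ahabdffgehchfafhegca'
  #5 SA[5]=9  'bdffgehchfafhegca'
  #6 SA[6]=24  'ca'
  #7 SA[7]=16  'chfafhegca'
  #8 SA[8]=3  'ddgahabdffgehchfafhegca'
  #9 SA[9]=10  'dffgehchfafhegca'
  #10 SA[10]=4  'dgahabdffgehchfafhegca'
  #11 SA[11]=1  'eaddgahabdffgehchfafhegca'
  #12 SA[12]=22  'egca'
  #13 SA[13]=14  'ehchfafhegca'
  #14 SA[14]=18  'fafhegca'
  #15 SA[15]=11  'ffgehchfafhegca'
  #16 SA[16]=12  'fgehchfafhegca'
  #17 SA[17]=20  'fhegca'
  #18 SA[18]=5  'gahabdffgehchfafhegca'
  #19 SA[19]=23  'gca'
  #20 SA[20]=0  'geaddgahabdffgehchfafhegca'
  #21 SA[21]=13  'gehchfafhegca'
  #22 SA[22]=7  'habdffgehchfafhegca'
  #23 SA[23]=15  'hchfafhegca'
  #24 SA[24]=21  'hegca'
  #25 SA[25]=17  'hfafhegca'

SA = [25, 8, 2, 19, 6, 9, 24, 16, 3, 10, 4, 1, 22, 14, 18, 11, 12, 20, 5, 23, 0, 13, 7, 15, 21, 17]
i: (SA[i-1],SA[i]) lcp shared
  1: (25,8) 1 'a'
  2: (8,2) 1 'a'
  3: (2,19) 1 'a'
  4: (19,6) 1 'a'
  5: (6,9) 0 ''
  6: (9,24) 0 ''
  7: (24,16) 1 'c'
  8: (16,3) 0 ''
  9: (3,10) 1 'd'
  10: (10,4) 1 'd'
  11: (4,1) 0 ''
  12: (1,22) 1 'e'
  13: (22,14) 1 'e'
  14: (14,18) 0 ''
  15: (18,11) 1 'f'
  16: (11,12) 1 'f'
  17: (12,20) 1 'f'
  18: (20,5) 0 ''
  19: (5,23) 1 'g'
  20: (23,0) 1 'g'
  21: (0,13) 2 'ge'
  22: (13,7) 0 ''
  23: (7,15) 1 'h'
  24: (15,21) 1 'h'
  25: (21,17) 1 'h'

n(n+1)/2 = 26·27/2 = 351
Σ LCP = 0 + 1 + 1 + 1 + 1 + 0 + 0 + 1 + 0 + 1 + 1 + 0 + 1 + 1 + 0 + 1 + 1 + 1 + 0 + 1 + 1 + 2 + 0 + 1 + 1 + 1 = 19
distinct = 351 − 19 = 332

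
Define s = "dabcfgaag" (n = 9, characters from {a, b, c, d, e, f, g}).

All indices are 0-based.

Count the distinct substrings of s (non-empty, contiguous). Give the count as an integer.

42

rank | idx | suffix
   0 |   6 | aag
   1 |   1 | abcfgaag
   2 |   7 | ag
   3 |   2 | bcfgaag
   4 |   3 | cfgaag
   5 |   0 | dabcfgaag
   6 |   4 | fgaag
   7 |   8 | g
   8 |   5 | gaag

SA = [6, 1, 7, 2, 3, 0, 4, 8, 5]
i: (SA[i-1],SA[i]) lcp shared
  1: (6,1) 1 'a'
  2: (1,7) 1 'a'
  3: (7,2) 0 ''
  4: (2,3) 0 ''
  5: (3,0) 0 ''
  6: (0,4) 0 ''
  7: (4,8) 0 ''
  8: (8,5) 1 'g'

n(n+1)/2 = 9·10/2 = 45
Σ LCP = 0 + 1 + 1 + 0 + 0 + 0 + 0 + 0 + 1 = 3
distinct = 45 − 3 = 42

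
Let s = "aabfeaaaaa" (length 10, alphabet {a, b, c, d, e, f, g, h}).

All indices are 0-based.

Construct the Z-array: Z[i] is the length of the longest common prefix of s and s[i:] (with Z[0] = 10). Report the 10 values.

Z[0]=10
i=1: i≥r, start 0; Z[1]=1 scan→box=[1,2)
i=2: i≥r, start 0; Z[2]=0
i=3: i≥r, start 0; Z[3]=0
i=4: i≥r, start 0; Z[4]=0
i=5: i≥r, start 0; Z[5]=2 scan→box=[5,7)
i=6: min(r-i=1, Z[1]=1)=1; Z[6]=2 scan→box=[6,8)
i=7: min(r-i=1, Z[1]=1)=1; Z[7]=2 scan→box=[7,9)
i=8: min(r-i=1, Z[1]=1)=1; Z[8]=2 scan→box=[8,10)
i=9: min(r-i=1, Z[1]=1)=1; Z[9]=1

[10, 1, 0, 0, 0, 2, 2, 2, 2, 1]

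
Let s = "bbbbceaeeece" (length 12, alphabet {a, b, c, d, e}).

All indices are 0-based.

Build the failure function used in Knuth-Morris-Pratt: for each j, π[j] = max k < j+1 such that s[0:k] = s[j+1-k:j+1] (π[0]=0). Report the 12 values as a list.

[0, 1, 2, 3, 0, 0, 0, 0, 0, 0, 0, 0]

π[0] = 0
j=1 s[j]='b': π[1]=1 (border 'b')
j=2 s[j]='b': π[2]=2 (border 'bb')
j=3 s[j]='b': π[3]=3 (border 'bbb')
j=4 s[j]='c': k: 3→2→1→0; π[4]=0 (border '')
j=5 s[j]='e': π[5]=0 (border '')
j=6 s[j]='a': π[6]=0 (border '')
j=7 s[j]='e': π[7]=0 (border '')
j=8 s[j]='e': π[8]=0 (border '')
j=9 s[j]='e': π[9]=0 (border '')
j=10 s[j]='c': π[10]=0 (border '')
j=11 s[j]='e': π[11]=0 (border '')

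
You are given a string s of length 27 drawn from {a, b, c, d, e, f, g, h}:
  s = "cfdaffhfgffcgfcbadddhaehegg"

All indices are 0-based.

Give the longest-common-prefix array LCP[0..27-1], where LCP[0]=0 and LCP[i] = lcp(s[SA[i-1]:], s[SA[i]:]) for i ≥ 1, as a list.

sorted suffixes:
  #0 SA[0]=16  'adddhaehegg'
  #1 SA[1]=21  'aehegg'
  #2 SA[2]=3  'affhfgffcgfcbadddhaehegg'
  #3 SA[3]=15  'badddhaehegg'
  #4 SA[4]=14  'cbadddhaehegg'
  #5 SA[5]=0  'cfdaffhfgffcgfcbadddhaehegg'
  #6 SA[6]=11  'cgfcbadddhaehegg'
  #7 SA[7]=2  'daffhfgffcgfcbadddhaehegg'
  #8 SA[8]=17  'dddhaehegg'
  #9 SA[9]=18  'ddhaehegg'
  #10 SA[10]=19  'dhaehegg'
  #11 SA[11]=24  'egg'
  #12 SA[12]=22  'ehegg'
  #13 SA[13]=13  'fcbadddhaehegg'
  #14 SA[14]=10  'fcgfcbadddhaehegg'
  #15 SA[15]=1  'fdaffhfgffcgfcbadddhaehegg'
  #16 SA[16]=9  'ffcgfcbadddhaehegg'
  #17 SA[17]=4  'ffhfgffcgfcbadddhaehegg'
  #18 SA[18]=7  'fgffcgfcbadddhaehegg'
  #19 SA[19]=5  'fhfgffcgfcbadddhaehegg'
  #20 SA[20]=26  'g'
  #21 SA[21]=12  'gfcbadddhaehegg'
  #22 SA[22]=8  'gffcgfcbadddhaehegg'
  #23 SA[23]=25  'gg'
  #24 SA[24]=20  'haehegg'
  #25 SA[25]=23  'hegg'
  #26 SA[26]=6  'hfgffcgfcbadddhaehegg'

SA = [16, 21, 3, 15, 14, 0, 11, 2, 17, 18, 19, 24, 22, 13, 10, 1, 9, 4, 7, 5, 26, 12, 8, 25, 20, 23, 6]
[i] adj suffixes → lcp
  [1] 16/21 → 1 ('a')
  [2] 21/3 → 1 ('a')
  [3] 3/15 → 0 ('')
  [4] 15/14 → 0 ('')
  [5] 14/0 → 1 ('c')
  [6] 0/11 → 1 ('c')
  [7] 11/2 → 0 ('')
  [8] 2/17 → 1 ('d')
  [9] 17/18 → 2 ('dd')
  [10] 18/19 → 1 ('d')
  [11] 19/24 → 0 ('')
  [12] 24/22 → 1 ('e')
  [13] 22/13 → 0 ('')
  [14] 13/10 → 2 ('fc')
  [15] 10/1 → 1 ('f')
  [16] 1/9 → 1 ('f')
  [17] 9/4 → 2 ('ff')
  [18] 4/7 → 1 ('f')
  [19] 7/5 → 1 ('f')
  [20] 5/26 → 0 ('')
  [21] 26/12 → 1 ('g')
  [22] 12/8 → 2 ('gf')
  [23] 8/25 → 1 ('g')
  [24] 25/20 → 0 ('')
  [25] 20/23 → 1 ('h')
  [26] 23/6 → 1 ('h')

[0, 1, 1, 0, 0, 1, 1, 0, 1, 2, 1, 0, 1, 0, 2, 1, 1, 2, 1, 1, 0, 1, 2, 1, 0, 1, 1]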